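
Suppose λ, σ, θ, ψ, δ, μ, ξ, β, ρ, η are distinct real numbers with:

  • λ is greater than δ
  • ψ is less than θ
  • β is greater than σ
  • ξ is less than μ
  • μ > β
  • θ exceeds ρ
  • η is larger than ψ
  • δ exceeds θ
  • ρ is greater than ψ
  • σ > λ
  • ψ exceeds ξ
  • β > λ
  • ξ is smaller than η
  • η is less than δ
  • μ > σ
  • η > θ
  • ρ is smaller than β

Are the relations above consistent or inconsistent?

consistent

The single ordering ξ < ψ < ρ < θ < η < δ < λ < σ < β < μ satisfies every listed relation, so no contradiction arises.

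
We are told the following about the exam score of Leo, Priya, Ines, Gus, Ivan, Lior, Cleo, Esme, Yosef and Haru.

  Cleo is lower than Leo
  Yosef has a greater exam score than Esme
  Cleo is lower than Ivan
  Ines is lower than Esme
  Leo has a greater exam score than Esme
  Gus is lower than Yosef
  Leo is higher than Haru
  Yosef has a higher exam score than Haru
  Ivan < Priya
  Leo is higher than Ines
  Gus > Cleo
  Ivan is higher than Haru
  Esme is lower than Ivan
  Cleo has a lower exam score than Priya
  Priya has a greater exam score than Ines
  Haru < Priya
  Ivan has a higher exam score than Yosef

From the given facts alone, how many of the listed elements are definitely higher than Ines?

From Ines the given relations immediately reach Esme, Priya, Leo.
From those, Yosef, Ivan — 5 in total.
Nothing else is reachable above Ines; 5 in all.

5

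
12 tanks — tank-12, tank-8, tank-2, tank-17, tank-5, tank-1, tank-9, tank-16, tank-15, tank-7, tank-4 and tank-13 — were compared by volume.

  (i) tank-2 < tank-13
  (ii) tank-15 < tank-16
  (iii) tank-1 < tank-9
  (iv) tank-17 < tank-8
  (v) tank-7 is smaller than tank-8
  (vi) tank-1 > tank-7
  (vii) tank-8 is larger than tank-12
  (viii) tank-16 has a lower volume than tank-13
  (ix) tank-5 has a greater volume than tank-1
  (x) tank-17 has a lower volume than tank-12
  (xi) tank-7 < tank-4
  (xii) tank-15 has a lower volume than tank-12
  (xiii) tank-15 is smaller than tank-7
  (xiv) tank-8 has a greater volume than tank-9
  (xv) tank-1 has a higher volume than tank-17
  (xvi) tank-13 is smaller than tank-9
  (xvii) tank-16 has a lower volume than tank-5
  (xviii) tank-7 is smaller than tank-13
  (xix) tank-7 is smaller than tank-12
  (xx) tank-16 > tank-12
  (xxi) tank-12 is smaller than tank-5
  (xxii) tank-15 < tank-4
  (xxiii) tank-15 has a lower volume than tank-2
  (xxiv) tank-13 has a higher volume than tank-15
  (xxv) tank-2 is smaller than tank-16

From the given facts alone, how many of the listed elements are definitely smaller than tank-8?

The elements the relations force below tank-8 are tank-15, tank-7, tank-17, tank-12, tank-1, tank-2, tank-16, tank-13, tank-9 — no chain reaches any other.
That is 9.

9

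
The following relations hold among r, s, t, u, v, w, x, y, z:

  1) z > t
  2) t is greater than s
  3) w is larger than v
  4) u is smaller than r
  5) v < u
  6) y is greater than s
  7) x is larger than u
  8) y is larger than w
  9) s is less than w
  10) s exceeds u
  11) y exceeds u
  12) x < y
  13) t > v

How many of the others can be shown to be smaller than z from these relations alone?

The elements the relations force below z are v, u, s, t — no chain reaches any other.
That is 4.

4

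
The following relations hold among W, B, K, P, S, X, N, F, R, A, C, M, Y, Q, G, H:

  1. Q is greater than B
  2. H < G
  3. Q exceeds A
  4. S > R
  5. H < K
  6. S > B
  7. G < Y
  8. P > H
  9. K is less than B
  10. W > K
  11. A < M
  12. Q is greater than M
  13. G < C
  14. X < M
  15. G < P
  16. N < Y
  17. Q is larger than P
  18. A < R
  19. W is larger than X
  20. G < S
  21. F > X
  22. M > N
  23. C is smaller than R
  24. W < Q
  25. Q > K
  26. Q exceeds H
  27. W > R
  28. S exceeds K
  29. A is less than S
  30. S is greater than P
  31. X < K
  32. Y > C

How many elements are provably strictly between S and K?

Chaining upward from K reaches: W, B, Q.
Chaining downward from S reaches: H, A, G, P, C, X, R, B.
Strictly between K and S are those in both lists: B — 1 element.

1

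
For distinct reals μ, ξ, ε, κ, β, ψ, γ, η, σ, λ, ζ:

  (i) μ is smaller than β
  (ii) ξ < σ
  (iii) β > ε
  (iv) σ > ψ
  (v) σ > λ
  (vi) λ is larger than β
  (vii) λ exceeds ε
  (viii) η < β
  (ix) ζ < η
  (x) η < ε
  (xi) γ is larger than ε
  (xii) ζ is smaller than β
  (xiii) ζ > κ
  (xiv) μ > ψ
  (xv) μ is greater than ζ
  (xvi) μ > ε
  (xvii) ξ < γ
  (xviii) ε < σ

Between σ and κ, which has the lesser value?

κ < ζ and ζ < μ give κ < μ.
Then μ < β extends the chain to β.
Then β < λ extends the chain to λ.
With λ < σ: κ < ζ < μ < β < λ < σ.
So κ < σ; κ is the smaller of the two.

κ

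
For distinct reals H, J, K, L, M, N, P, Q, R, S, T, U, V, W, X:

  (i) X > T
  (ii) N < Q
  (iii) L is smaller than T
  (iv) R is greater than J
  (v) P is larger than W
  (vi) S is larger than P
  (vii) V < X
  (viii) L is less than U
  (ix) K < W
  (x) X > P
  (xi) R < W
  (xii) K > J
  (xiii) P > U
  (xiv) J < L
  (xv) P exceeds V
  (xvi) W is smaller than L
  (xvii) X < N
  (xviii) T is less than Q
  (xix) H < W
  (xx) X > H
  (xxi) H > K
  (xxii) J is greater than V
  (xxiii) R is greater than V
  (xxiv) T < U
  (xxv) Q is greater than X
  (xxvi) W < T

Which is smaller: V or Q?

V

Chaining the given relations: V < J < K < H < W < L < T < U < P < X < N < Q.
So V < Q; V is the smaller of the two.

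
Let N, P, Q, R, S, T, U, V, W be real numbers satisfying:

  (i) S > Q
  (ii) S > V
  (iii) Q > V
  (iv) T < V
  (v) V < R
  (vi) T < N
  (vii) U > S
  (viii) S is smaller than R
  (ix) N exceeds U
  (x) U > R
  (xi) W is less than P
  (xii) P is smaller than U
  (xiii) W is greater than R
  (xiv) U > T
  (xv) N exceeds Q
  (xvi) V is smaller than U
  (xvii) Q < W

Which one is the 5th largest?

R

The consecutive relations fix a unique order: T < V < Q < S < R < W < P < U < N.
The 5th largest is R.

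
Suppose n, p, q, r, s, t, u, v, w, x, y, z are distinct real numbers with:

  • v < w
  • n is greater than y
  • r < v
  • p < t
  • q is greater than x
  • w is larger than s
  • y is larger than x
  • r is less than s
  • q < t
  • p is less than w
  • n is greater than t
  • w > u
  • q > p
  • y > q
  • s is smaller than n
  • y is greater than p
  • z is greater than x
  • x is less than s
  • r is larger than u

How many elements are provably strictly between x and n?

4

The relations place x below n. An element lies strictly between them when it is forced above x and also forced below n.
Above x: {q, s, z, w, t, y}. Below n: {u, r, p, q, s, t, y}.
Intersection: {q, s, t, y} — 4.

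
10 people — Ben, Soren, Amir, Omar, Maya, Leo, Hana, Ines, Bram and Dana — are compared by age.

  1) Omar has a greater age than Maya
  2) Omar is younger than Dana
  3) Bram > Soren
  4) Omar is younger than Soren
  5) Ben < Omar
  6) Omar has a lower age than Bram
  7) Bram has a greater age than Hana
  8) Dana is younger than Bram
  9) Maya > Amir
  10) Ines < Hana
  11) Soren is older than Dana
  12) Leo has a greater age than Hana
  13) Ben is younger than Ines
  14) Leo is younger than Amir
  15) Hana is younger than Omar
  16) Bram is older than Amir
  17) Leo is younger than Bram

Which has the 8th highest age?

Hana

Chaining the given pairs: Ben < Ines < Hana < Leo < Amir < Maya < Omar < Dana < Soren < Bram.
The 8th largest is Hana.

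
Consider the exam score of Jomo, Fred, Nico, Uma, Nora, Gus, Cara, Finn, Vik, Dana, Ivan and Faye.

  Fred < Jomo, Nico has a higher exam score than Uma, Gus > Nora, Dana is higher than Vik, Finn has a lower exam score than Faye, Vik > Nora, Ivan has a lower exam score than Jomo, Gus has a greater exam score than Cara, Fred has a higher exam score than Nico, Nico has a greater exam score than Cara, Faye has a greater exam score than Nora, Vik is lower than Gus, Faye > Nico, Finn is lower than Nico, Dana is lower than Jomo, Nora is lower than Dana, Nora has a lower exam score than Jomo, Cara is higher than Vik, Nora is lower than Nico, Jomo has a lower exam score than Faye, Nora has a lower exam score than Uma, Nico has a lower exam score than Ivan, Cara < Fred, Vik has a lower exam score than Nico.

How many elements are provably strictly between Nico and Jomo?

2

Chaining upward from Nico reaches: Fred, Ivan, Faye.
Chaining downward from Jomo reaches: Nora, Vik, Dana, Uma, Finn, Cara, Fred, Ivan.
Strictly between Nico and Jomo are those in both lists: Fred, Ivan — 2 elements.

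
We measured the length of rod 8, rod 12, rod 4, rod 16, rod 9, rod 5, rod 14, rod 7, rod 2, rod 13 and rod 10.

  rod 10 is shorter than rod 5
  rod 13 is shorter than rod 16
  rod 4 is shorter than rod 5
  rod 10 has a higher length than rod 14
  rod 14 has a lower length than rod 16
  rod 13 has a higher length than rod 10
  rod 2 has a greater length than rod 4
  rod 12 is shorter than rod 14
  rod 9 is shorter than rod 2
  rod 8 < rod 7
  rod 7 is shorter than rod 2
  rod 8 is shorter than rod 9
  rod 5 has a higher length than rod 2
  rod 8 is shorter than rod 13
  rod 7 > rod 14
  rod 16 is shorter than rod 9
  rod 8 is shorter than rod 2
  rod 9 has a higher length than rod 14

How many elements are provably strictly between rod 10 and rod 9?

Chaining upward from rod 10 reaches: rod 13, rod 16, rod 2, rod 5.
Chaining downward from rod 9 reaches: rod 12, rod 14, rod 8, rod 13, rod 16.
Strictly between rod 10 and rod 9 are those in both lists: rod 13, rod 16 — 2 elements.

2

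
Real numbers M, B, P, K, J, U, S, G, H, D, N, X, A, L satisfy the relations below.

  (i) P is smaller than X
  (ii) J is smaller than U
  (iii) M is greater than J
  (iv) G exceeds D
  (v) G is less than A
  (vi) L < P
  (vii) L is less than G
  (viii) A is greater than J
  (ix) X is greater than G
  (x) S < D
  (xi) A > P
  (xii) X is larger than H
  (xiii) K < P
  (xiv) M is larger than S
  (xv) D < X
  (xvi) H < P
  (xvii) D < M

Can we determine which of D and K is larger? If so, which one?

Following every chain through D: above D we get G, X, M, A; below D we get S.
K is not reached, and no chain runs the other way from K to D.
So the given relations leave the order of D and K undetermined.

undetermined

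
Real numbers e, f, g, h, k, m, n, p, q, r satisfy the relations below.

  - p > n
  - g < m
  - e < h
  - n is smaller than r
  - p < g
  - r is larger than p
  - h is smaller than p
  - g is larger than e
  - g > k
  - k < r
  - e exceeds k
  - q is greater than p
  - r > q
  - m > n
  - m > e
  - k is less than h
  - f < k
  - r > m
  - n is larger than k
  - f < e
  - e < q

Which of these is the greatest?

f is not greatest since f < e; k is not greatest since k < g; e is not greatest since e < q; h is not greatest since h < p; n is not greatest since n < r; p is not greatest since p < g; g is not greatest since g < m; m is not greatest since m < r; q is not greatest since q < r.
Only r has nothing above it, so r is the greatest.

r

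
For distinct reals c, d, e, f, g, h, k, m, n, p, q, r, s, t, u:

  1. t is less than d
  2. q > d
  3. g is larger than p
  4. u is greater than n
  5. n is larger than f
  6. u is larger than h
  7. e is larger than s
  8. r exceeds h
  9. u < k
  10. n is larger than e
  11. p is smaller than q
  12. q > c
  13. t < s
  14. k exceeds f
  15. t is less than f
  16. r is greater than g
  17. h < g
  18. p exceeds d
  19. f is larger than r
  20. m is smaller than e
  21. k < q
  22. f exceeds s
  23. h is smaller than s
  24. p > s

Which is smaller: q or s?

s < p and p < g give s < g.
Then g < r extends the chain to r.
With r < f: s < p < g < r < f.
With f < n: s < p < g < r < f < n.
With n < u: s < p < g < r < f < n < u.
Then u < k extends the chain to k.
Then k < q extends the chain to q.
So s < q; s is the smaller of the two.

s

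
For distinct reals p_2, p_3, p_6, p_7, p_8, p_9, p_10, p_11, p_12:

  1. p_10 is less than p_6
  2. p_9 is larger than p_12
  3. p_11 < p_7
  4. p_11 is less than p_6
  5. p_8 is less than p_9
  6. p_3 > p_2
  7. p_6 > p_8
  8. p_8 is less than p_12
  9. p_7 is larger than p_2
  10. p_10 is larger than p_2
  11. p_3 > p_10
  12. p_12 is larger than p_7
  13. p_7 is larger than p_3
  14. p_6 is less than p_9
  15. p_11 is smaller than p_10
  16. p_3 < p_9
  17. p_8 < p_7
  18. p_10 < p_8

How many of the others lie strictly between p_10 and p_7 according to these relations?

The relations place p_10 below p_7. An element lies strictly between them when it is forced above p_10 and also forced below p_7.
Above p_10: {p_8, p_6, p_3, p_12, p_9}. Below p_7: {p_11, p_2, p_8, p_3}.
Intersection: {p_8, p_3} — 2.

2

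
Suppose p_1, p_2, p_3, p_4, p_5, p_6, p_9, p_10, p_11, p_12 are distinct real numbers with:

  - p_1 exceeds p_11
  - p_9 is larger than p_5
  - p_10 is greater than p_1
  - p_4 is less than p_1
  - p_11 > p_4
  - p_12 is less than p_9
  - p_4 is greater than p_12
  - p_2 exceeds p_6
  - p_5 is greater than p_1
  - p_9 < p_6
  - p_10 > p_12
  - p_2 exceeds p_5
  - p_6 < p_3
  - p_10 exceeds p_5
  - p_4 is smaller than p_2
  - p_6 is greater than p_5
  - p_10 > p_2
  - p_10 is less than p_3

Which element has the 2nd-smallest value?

p_4

The consecutive relations fix a unique order: p_12 < p_4 < p_11 < p_1 < p_5 < p_9 < p_6 < p_2 < p_10 < p_3.
The 2nd smallest is p_4.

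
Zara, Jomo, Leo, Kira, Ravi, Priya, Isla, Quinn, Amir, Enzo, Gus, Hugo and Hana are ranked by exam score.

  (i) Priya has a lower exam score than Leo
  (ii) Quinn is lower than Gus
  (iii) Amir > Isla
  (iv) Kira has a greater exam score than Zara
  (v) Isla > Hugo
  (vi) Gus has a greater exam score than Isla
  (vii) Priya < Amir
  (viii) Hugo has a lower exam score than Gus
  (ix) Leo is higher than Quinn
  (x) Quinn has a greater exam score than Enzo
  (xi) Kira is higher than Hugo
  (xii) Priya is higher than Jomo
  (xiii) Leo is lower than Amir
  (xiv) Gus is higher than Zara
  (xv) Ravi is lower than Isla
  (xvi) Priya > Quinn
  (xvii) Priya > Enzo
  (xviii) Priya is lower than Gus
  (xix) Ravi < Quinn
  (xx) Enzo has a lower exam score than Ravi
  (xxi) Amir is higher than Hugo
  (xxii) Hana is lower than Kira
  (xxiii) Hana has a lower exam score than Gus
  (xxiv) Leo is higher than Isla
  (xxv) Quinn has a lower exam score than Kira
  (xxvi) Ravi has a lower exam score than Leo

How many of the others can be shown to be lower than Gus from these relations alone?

9

The elements the relations force below Gus are Enzo, Jomo, Zara, Ravi, Hugo, Isla, Quinn, Priya, Hana — no chain reaches any other.
That is 9.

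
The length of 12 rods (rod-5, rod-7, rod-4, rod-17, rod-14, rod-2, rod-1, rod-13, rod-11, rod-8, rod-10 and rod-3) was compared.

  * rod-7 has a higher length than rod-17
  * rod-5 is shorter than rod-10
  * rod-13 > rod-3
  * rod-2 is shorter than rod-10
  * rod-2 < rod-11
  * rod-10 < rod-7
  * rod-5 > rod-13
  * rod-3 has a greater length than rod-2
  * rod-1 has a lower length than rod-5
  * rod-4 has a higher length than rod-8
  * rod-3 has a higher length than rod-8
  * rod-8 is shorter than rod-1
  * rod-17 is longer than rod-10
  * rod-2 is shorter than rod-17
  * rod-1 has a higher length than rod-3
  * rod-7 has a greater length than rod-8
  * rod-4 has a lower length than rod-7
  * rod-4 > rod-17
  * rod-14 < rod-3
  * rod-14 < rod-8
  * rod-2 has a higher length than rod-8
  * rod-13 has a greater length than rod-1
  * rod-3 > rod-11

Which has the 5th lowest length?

rod-3

Chaining the given pairs: rod-14 < rod-8 < rod-2 < rod-11 < rod-3 < rod-1 < rod-13 < rod-5 < rod-10 < rod-17 < rod-4 < rod-7.
The 5th smallest is rod-3.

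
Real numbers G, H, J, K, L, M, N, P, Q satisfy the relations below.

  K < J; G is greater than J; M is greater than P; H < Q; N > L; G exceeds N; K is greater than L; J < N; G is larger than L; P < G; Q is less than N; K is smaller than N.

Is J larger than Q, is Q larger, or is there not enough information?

undetermined

Following every chain through Q: above Q we get N, G; below Q we get H.
J is not reached, and no chain runs the other way from J to Q.
So the given relations leave the order of Q and J undetermined.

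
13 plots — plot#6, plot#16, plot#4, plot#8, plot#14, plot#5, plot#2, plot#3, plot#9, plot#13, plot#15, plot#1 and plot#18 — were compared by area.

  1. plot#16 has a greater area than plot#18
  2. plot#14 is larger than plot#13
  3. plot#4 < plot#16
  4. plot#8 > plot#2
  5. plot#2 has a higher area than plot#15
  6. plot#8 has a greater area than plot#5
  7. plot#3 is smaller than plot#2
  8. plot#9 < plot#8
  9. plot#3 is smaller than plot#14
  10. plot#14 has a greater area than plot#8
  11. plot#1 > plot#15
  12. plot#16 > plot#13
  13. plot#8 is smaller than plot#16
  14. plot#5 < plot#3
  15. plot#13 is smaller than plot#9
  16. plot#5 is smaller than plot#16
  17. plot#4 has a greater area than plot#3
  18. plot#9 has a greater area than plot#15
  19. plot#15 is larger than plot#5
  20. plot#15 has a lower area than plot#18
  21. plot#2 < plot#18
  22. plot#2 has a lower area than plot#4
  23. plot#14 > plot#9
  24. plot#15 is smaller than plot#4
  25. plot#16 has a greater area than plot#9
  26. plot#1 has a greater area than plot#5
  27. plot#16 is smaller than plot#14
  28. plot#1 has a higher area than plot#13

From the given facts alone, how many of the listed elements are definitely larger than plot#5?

The elements the relations force above plot#5 are plot#3, plot#15, plot#2, plot#9, plot#8, plot#1, plot#18, plot#4, plot#16, plot#14 — no chain reaches any other.
That is 10.

10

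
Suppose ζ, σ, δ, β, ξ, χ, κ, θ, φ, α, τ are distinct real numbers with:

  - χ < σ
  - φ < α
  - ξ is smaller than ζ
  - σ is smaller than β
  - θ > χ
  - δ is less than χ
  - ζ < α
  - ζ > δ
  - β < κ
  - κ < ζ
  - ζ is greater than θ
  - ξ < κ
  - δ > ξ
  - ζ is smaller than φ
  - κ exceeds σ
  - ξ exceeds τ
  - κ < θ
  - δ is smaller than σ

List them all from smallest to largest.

τ < ξ < δ < χ < σ < β < κ < θ < ζ < φ < α

Nothing is placed below τ, so it is least; from there τ < ξ; ξ < δ; δ < χ; χ < σ; σ < β; β < κ; κ < θ; θ < ζ; ζ < φ; φ < α, each given directly.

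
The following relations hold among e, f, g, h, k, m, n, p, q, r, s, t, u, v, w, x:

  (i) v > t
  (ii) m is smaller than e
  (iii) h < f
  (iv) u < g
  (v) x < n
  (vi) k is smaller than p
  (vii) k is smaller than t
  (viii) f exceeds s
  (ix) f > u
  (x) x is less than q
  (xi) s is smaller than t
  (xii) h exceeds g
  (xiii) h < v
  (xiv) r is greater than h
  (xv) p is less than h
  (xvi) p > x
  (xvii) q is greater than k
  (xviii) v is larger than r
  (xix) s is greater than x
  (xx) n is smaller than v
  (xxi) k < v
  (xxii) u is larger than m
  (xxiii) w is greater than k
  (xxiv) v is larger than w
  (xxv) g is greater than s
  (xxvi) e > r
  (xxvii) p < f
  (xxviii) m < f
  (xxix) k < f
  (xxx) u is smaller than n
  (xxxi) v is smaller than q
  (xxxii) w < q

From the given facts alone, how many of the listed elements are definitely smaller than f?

Directly below f: k, p, s, m, u, h.
One step further: x, g (8 so far).
No other element is forced below f by the given relations, so the count is 8.

8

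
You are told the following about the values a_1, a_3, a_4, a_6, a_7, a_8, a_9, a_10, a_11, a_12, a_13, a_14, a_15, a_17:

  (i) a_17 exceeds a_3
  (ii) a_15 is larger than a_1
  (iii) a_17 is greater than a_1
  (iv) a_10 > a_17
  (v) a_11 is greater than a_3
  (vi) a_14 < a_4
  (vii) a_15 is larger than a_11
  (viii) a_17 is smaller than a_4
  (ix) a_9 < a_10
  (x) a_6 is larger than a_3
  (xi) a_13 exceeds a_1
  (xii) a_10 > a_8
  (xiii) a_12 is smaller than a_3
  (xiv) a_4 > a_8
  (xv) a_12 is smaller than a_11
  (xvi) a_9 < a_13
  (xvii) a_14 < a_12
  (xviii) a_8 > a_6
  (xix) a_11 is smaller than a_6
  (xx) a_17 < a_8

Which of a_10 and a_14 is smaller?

a_14

a_14 < a_12 and a_12 < a_3 give a_14 < a_3.
Then a_3 < a_11 extends the chain to a_11.
Then a_11 < a_6 extends the chain to a_6.
Then a_6 < a_8 extends the chain to a_8.
Then a_8 < a_10 extends the chain to a_10.
So a_14 < a_10; a_14 is the smaller of the two.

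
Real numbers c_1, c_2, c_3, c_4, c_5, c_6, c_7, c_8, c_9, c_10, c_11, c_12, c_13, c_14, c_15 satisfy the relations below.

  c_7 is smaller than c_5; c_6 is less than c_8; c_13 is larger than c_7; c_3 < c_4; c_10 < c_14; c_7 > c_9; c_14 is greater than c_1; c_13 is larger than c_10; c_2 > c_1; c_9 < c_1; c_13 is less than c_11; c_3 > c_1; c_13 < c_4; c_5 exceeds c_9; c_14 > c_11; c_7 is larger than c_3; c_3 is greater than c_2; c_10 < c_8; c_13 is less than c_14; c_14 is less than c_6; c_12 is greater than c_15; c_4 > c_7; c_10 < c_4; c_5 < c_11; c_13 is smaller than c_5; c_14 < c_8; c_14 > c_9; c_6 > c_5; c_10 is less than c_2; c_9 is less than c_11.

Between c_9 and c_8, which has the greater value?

Following the relations from c_9: c_9 < c_1 < c_2 < c_3 < c_7 < c_13 < c_5 < c_11 < c_14 < c_6 < c_8.
So c_9 < c_8; c_8 is the larger of the two.

c_8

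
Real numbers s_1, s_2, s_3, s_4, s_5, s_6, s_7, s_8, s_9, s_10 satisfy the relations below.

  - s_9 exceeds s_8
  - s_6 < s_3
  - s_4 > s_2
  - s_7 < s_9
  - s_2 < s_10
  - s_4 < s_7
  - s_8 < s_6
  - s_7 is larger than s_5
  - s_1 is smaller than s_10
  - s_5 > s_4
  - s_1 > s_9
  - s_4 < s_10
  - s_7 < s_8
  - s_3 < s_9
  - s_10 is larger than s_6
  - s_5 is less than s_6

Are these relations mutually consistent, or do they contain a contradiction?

consistent

Every relation is compatible with s_2 < s_4 < s_5 < s_7 < s_8 < s_6 < s_3 < s_9 < s_1 < s_10; the set is consistent.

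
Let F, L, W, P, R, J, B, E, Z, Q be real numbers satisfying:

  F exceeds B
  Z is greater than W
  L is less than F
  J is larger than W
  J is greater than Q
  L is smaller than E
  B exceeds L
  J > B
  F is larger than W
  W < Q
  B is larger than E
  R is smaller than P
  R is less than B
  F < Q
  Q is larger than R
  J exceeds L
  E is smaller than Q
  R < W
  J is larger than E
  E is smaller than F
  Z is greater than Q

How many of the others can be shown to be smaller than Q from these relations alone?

From Q the given relations immediately reach R, W, E, F.
From those, L, B — 6 in total.
Nothing else is reachable below Q; 6 in all.

6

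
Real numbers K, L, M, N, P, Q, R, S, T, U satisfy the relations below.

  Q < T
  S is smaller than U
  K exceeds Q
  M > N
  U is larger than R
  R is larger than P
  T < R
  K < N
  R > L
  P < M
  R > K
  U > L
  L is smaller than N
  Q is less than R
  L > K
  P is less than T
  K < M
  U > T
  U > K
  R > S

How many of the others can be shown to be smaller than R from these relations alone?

6

The elements the relations force below R are S, Q, K, L, P, T — no chain reaches any other.
That is 6.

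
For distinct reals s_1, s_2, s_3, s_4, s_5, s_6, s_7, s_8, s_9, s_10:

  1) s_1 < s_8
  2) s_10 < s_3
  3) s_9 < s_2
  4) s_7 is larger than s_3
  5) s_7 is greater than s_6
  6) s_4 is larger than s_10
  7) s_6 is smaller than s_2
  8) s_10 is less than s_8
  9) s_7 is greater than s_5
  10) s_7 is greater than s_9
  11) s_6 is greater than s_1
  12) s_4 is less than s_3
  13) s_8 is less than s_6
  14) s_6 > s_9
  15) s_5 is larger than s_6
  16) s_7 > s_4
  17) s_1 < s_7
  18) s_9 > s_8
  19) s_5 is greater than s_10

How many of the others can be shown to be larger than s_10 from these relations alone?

8

From s_10 the given relations immediately reach s_8, s_4, s_3, s_5.
From those, s_9, s_6, s_7 — 7 in total.
From those, s_2 — 8 in total.
No other element is forced above s_10 by the given relations, so the count is 8.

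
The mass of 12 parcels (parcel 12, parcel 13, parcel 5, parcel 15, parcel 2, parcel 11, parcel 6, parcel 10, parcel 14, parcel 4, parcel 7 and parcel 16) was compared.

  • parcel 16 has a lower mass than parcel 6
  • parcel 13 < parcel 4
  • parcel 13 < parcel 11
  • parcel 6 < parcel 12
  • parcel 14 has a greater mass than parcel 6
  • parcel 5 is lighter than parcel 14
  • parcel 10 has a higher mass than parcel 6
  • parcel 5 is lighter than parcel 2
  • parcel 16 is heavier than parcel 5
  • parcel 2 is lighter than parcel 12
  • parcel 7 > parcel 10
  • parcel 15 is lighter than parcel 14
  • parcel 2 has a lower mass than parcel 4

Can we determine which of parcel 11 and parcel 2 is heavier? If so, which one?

Following every chain through parcel 2: above parcel 2 we get parcel 12, parcel 4; below parcel 2 we get parcel 5.
parcel 11 is not reached, and no chain runs the other way from parcel 11 to parcel 2.
So the given relations leave the order of parcel 2 and parcel 11 undetermined.

undetermined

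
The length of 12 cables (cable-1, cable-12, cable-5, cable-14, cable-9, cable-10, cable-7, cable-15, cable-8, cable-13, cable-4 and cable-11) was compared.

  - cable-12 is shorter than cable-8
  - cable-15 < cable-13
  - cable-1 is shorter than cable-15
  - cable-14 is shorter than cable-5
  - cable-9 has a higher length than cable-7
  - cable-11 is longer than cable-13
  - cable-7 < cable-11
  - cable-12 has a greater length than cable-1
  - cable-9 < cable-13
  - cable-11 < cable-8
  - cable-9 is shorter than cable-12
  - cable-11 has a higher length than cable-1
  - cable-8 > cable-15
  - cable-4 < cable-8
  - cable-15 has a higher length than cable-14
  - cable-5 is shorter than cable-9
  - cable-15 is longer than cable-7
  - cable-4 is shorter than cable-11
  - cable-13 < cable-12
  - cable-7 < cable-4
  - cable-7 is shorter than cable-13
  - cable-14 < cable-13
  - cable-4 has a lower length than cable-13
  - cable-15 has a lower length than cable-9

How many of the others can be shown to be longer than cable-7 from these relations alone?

The elements the relations force above cable-7 are cable-15, cable-4, cable-9, cable-13, cable-12, cable-11, cable-8 — no chain reaches any other.
That is 7.

7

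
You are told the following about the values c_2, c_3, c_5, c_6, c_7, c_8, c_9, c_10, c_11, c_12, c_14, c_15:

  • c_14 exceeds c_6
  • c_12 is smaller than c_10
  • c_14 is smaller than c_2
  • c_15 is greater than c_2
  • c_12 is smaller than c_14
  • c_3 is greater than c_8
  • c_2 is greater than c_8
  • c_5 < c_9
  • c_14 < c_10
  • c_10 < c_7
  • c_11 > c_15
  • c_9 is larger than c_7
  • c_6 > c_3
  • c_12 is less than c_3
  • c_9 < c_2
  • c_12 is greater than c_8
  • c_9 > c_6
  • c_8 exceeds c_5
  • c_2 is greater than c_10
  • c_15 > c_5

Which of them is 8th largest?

The consecutive relations fix a unique order: c_5 < c_8 < c_12 < c_3 < c_6 < c_14 < c_10 < c_7 < c_9 < c_2 < c_15 < c_11.
The 8th largest is c_6.

c_6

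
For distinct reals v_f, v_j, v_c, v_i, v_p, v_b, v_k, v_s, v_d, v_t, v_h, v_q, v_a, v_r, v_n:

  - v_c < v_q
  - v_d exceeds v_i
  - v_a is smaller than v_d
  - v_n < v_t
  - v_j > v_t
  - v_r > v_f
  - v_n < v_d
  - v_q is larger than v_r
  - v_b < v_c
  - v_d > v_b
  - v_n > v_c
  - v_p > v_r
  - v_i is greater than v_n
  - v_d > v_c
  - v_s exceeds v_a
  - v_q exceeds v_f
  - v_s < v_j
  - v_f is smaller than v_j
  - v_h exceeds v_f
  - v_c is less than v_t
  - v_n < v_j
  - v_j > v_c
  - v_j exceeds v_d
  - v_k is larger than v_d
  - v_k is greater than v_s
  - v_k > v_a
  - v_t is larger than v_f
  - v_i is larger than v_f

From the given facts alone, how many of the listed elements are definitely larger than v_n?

5

From v_n the given relations immediately reach v_i, v_d, v_t, v_j.
From those, v_k — 5 in total.
Nothing else is reachable above v_n; 5 in all.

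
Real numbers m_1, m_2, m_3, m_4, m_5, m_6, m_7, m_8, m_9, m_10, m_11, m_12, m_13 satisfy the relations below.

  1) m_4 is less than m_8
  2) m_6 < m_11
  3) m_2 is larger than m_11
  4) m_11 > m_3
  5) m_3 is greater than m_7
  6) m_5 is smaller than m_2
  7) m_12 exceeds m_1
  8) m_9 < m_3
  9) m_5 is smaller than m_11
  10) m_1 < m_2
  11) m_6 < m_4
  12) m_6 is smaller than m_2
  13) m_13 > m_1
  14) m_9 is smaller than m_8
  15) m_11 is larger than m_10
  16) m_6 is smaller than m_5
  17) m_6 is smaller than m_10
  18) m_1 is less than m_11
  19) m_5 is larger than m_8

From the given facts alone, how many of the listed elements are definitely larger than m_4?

The elements the relations force above m_4 are m_8, m_5, m_11, m_2 — no chain reaches any other.
That is 4.

4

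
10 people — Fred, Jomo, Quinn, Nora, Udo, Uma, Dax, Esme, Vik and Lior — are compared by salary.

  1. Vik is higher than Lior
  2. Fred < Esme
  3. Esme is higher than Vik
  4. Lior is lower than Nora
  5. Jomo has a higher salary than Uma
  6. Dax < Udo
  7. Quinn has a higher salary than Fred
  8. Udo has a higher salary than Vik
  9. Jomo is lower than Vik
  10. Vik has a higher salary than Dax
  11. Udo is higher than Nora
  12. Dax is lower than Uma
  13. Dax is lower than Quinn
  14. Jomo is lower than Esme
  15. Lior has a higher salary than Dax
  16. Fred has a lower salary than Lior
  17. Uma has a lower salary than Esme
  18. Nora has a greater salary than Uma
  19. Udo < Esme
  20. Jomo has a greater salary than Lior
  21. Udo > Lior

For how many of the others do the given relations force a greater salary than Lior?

5

From Lior the given relations immediately reach Jomo, Nora, Vik, Udo.
From those, Esme — 5 in total.
Nothing else is reachable above Lior; 5 in all.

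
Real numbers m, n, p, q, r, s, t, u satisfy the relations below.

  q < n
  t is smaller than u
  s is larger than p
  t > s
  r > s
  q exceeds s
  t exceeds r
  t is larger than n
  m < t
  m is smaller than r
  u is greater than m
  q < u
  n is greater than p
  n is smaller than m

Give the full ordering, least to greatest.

The consecutive links are each given: p < s; s < q; q < n; n < m; m < r; r < t; t < u.

p < s < q < n < m < r < t < u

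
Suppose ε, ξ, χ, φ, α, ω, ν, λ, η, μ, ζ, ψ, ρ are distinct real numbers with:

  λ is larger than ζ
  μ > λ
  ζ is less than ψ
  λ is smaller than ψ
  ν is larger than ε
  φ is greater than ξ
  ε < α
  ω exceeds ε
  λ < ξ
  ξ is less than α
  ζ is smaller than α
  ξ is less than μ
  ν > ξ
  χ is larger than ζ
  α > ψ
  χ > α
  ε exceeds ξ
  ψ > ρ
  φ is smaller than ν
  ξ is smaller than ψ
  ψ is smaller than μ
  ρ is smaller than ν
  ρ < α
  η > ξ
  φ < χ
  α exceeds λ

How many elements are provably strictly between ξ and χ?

The relations place ξ below χ. An element lies strictly between them when it is forced above ξ and also forced below χ.
Above ξ: {η, ε, φ, ν, ω, ψ, α, μ}. Below χ: {ζ, λ, ε, φ, ρ, ψ, α}.
Intersection: {ε, φ, ψ, α} — 4.

4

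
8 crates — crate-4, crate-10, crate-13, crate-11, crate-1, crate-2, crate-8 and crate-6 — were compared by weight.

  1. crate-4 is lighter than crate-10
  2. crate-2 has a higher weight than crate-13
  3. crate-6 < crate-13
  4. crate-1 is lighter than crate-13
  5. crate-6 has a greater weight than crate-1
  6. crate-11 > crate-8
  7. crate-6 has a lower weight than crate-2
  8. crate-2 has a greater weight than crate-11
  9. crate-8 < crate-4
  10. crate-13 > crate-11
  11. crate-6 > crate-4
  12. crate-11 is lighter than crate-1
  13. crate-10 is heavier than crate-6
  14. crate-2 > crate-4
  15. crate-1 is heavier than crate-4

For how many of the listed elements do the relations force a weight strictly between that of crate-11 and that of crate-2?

Chaining upward from crate-11 reaches: crate-1, crate-6, crate-13, crate-10.
Chaining downward from crate-2 reaches: crate-8, crate-4, crate-1, crate-6, crate-13.
Strictly between crate-11 and crate-2 are those in both lists: crate-1, crate-6, crate-13 — 3 elements.

3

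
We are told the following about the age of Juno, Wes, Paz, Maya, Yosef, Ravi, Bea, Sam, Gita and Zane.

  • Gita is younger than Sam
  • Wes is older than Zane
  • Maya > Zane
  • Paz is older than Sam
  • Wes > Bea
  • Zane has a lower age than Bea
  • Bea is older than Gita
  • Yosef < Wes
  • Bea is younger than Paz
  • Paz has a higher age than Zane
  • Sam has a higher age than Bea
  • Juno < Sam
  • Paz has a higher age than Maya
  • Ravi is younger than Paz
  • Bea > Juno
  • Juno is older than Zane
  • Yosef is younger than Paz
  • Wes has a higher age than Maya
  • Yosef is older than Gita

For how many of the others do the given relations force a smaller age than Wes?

6

The elements the relations force below Wes are Zane, Gita, Juno, Yosef, Bea, Maya — no chain reaches any other.
That is 6.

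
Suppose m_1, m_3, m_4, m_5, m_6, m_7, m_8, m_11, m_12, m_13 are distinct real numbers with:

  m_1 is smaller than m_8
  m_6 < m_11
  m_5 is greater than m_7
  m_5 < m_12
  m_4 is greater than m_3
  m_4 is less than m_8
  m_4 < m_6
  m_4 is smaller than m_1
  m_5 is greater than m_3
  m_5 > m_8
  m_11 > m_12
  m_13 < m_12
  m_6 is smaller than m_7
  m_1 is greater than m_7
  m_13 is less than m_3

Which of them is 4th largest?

m_8

Piecing the relations together gives one ordering: m_13 < m_3 < m_4 < m_6 < m_7 < m_1 < m_8 < m_5 < m_12 < m_11.
Counting 4 from the largest end gives m_8.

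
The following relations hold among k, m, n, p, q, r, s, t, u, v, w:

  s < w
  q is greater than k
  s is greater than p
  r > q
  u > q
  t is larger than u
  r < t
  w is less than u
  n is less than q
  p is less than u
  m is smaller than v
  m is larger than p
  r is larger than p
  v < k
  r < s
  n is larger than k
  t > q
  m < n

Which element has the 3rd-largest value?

Chaining the given pairs: p < m < v < k < n < q < r < s < w < u < t.
The 3rd largest is w.

w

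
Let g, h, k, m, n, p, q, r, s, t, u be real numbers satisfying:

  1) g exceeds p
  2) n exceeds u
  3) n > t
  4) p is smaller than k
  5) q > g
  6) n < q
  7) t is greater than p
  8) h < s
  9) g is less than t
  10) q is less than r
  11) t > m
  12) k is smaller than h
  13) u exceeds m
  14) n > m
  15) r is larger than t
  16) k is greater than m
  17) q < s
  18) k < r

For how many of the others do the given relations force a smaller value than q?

6

Directly below q: g, n.
One step further: p, m, u, t (6 so far).
No other element is forced below q by the given relations, so the count is 6.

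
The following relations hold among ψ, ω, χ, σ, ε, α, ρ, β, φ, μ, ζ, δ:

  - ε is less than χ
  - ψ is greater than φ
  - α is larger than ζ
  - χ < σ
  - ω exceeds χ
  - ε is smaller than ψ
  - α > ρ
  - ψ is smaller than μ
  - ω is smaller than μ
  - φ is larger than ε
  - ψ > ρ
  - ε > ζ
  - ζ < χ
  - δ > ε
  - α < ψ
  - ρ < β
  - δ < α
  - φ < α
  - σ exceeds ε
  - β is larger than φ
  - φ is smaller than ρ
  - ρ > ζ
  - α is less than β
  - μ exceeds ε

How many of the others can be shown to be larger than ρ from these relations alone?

4

From ρ the given relations immediately reach α, β, ψ.
From those, μ — 4 in total.
No other element is forced above ρ by the given relations, so the count is 4.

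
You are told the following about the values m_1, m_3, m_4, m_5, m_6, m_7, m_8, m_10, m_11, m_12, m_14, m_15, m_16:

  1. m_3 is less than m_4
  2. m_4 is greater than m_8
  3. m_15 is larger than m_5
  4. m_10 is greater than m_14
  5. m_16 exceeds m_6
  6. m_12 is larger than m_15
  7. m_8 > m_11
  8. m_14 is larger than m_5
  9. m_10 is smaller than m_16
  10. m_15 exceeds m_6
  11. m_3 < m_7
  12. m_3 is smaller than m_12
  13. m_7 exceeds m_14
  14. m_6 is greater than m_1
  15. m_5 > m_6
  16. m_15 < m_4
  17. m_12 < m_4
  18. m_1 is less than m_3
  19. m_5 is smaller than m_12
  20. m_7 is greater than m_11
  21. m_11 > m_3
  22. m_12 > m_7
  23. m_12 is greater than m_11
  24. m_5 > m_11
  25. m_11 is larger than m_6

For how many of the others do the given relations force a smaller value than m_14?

5

From m_14 the given relations immediately reach m_5.
From those, m_6, m_11 — 3 in total.
From those, m_1, m_3 — 5 in total.
No other element is forced below m_14 by the given relations, so the count is 5.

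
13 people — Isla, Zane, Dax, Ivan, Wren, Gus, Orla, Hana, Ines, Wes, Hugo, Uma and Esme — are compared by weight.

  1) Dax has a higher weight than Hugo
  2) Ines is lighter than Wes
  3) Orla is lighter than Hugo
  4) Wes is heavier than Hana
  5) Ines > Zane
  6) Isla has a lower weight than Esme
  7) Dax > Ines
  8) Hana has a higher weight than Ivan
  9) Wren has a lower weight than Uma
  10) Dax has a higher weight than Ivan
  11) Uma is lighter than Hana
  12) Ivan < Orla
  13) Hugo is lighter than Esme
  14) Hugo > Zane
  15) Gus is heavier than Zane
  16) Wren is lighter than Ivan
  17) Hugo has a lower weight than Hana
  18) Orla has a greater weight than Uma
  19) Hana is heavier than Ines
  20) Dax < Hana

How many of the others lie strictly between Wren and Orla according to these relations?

Chaining upward from Wren reaches: Ivan, Uma, Hugo, Esme, Dax, Hana, Wes.
Chaining downward from Orla reaches: Ivan, Uma.
Strictly between Wren and Orla are those in both lists: Ivan, Uma — 2 elements.

2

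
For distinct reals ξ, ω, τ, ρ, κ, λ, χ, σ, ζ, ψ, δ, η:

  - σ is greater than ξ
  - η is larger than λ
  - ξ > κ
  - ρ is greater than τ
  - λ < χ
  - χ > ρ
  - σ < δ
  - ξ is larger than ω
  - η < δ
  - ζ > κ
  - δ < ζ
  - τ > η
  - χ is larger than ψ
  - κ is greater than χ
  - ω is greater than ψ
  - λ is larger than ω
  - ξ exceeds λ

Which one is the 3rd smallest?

The consecutive relations fix a unique order: ψ < ω < λ < η < τ < ρ < χ < κ < ξ < σ < δ < ζ.
Counting 3 from the smallest end gives λ.

λ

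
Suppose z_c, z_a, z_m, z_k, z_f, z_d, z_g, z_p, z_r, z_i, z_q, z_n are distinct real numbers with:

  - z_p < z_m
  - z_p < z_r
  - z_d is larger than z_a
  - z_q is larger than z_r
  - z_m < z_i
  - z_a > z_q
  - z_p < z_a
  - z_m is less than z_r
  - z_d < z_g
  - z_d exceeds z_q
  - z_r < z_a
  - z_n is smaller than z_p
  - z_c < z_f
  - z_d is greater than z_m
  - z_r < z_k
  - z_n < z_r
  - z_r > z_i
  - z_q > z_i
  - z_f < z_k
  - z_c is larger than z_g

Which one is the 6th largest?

z_a

Piecing the relations together gives one ordering: z_n < z_p < z_m < z_i < z_r < z_q < z_a < z_d < z_g < z_c < z_f < z_k.
Counting 6 from the largest end gives z_a.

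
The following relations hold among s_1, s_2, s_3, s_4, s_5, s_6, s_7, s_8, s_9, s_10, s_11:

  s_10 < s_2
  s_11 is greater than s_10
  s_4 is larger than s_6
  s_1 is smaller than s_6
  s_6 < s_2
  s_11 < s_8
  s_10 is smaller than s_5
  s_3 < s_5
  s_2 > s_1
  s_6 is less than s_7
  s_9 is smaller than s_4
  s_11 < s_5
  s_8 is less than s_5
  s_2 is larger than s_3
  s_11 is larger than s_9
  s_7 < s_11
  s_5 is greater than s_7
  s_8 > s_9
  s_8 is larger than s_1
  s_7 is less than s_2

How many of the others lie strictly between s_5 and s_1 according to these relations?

4

Chaining upward from s_1 reaches: s_6, s_7, s_11, s_4, s_8, s_2.
Chaining downward from s_5 reaches: s_10, s_9, s_6, s_7, s_11, s_3, s_8.
Strictly between s_1 and s_5 are those in both lists: s_6, s_7, s_11, s_8 — 4 elements.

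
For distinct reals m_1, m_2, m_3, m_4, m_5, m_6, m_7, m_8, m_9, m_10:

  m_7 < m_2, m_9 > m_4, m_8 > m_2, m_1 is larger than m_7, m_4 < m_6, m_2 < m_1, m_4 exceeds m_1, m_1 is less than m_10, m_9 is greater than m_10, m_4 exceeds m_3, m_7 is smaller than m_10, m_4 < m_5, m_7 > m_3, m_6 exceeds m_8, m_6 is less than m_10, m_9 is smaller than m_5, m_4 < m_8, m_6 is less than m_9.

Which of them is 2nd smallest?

Chaining the given pairs: m_3 < m_7 < m_2 < m_1 < m_4 < m_8 < m_6 < m_10 < m_9 < m_5.
The 2nd smallest is m_7.

m_7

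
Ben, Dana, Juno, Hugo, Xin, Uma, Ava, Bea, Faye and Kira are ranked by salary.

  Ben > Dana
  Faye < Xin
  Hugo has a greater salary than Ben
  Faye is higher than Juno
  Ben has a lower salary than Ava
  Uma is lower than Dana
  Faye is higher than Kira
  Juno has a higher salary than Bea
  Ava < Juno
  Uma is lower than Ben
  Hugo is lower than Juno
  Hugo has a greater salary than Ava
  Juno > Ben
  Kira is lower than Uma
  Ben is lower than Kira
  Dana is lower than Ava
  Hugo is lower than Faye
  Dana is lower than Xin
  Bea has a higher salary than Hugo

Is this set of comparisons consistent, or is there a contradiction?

inconsistent

We have Ben < Kira stated directly, yet also Kira < Uma < Dana < Ben by chaining the others — so Kira < Ben. Contradiction.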